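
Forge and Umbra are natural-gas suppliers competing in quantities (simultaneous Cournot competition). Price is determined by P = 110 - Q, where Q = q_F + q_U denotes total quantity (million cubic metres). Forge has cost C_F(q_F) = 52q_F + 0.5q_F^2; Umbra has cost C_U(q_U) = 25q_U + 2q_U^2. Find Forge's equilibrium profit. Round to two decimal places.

Forge's profit: π_F = (110 - Q)q_F - (52q_F + (1/2)q_F²). Setting ∂π_F/∂q_F = 0: 58 - 3q_F - (q_U) = 0.
Umbra's first-order condition: 85 - 6q_U - (q_F) = 0.
Best responses: q_F = (58 - q_U)/3, q_U = (85 - q_F)/6.
Substituting one into the other gives q_F = 263/17 and q_U = 197/17.
Price P = 110 - 460/17 = 1410/17.
Forge's profit: (1410/17)·(263/17) - 52·(263/17) - (1/2)(263/17)² = 359.0087.

359.01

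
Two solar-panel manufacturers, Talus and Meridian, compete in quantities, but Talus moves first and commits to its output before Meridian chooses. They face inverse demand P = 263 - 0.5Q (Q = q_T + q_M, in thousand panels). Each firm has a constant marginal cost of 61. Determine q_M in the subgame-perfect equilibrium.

Solve by backward induction. Given q_T, the follower Meridian maximises π_M = (263 - (1/2)q_T - (1/2)q_M)q_M - 61q_M.
∂π_M/∂q_M = 202 - (1/2)q_T - q_M = 0 gives the reaction function q_M = (202 - (1/2)q_T).
The leader anticipates this reaction. Substituting into P = 263 - 0.5Q gives P = 162 - (1/4)q_T, so π_T = (162 - (1/4)q_T)q_T - 61q_T.
Maximising: ∂π_T/∂q_T = 101 - (1/2)q_T = 0, giving q_T = 202.
Then q_M = (202 - (1/2)·202) = 101.

101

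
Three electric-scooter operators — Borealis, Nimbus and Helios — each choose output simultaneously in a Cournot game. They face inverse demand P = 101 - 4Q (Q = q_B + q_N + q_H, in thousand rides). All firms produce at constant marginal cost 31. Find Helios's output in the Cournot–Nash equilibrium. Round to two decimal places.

Each firm earns π_i = (101 - 4Q)q_i - 31q_i.
First-order condition (treating rivals' output as given): 70 - 8q_i - 4·Σ_{j≠i} q_j = 0.
By symmetry each firm produces the same amount; substituting Σ_{j≠i} q_j = 2q_i yields q_i = 70/16 = 35/8.

4.38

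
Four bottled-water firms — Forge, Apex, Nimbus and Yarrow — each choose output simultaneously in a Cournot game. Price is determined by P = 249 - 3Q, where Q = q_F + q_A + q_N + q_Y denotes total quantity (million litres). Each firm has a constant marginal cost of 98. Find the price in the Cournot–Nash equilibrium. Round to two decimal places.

A representative firm's profit is π_i = q_i(249 - 3Q) - 98q_i.
Setting ∂π_i/∂q_i = 0 with rivals' quantities fixed: 151 - 6q_i - 3·Σ_{j≠i} q_j = 0.
By symmetry each firm produces the same amount; substituting Σ_{j≠i} q_j = 3q_i yields q_i = 151/15.
Total output Q = 604/15, so price P = 249 - 3·(604/15) = 641/5.

128.20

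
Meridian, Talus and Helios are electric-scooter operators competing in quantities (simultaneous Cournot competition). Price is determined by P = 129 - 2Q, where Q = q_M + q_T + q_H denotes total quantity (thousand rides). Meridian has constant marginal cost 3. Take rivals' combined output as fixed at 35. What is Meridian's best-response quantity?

With rivals' combined output fixed at 35, Meridian's profit is π_M = (129 - 2·35 - 2q_M)q_M - (3q_M) = (59 - 2q_M)q_M - (3q_M).
∂π_M/∂q_M = 56 - 4q_M = 0, so q_M = 14.

14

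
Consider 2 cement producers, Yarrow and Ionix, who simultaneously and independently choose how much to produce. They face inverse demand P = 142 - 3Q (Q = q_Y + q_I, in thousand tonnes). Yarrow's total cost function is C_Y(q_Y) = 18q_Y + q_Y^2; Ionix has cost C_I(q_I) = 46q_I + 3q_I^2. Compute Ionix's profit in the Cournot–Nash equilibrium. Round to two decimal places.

124.31

Yarrow's profit: π_Y = (142 - 3Q)q_Y - (18q_Y + q_Y²). Setting ∂π_Y/∂q_Y = 0: 124 - 8q_Y - 3(q_I) = 0.
Ionix's profit: π_I = (142 - 3Q)q_I - (46q_I + 3q_I²). Setting ∂π_I/∂q_I = 0: 96 - 12q_I - 3(q_Y) = 0.
Rearranging gives the reaction functions q_Y = (124 - 3q_I)/8 and q_I = (96 - 3q_Y)/12.
Substituting one into the other gives q_Y = 400/29 and q_I = 132/29.
Price P = 142 - 3·(532/29) = 86.9655.
Ionix's profit: 86.9655·(132/29) - 46·(132/29) - 3(132/29)² = 124.3092.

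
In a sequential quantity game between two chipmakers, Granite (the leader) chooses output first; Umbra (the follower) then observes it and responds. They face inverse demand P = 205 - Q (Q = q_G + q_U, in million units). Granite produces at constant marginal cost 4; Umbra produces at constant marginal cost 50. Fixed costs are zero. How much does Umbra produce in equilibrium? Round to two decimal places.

Solve by backward induction. Given q_G, the follower Umbra maximises π_U = (205 - q_G - q_U)q_U - 50q_U.
Setting the follower's marginal profit to zero, 155 - q_G - 2q_U = 0, i.e. q_U = (155 - q_G)/2.
Granite substitutes q_U(q_G) into its own profit: π_G = q_G(205 - q_G - (155 - q_G)/2) - 4q_G = (255/2 - (1/2)q_G)q_G - 4q_G.
Maximising: ∂π_G/∂q_G = 247/2 - q_G = 0, giving q_G = 247/2.
Then q_U = (155 - 247/2)/2 = 63/4.

15.75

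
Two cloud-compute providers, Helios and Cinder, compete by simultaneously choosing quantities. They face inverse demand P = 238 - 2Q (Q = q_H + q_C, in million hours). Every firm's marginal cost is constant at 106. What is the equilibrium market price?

150

Each firm earns π_i = (238 - 2Q)q_i - 106q_i.
First-order condition (treating rivals' output as given): 132 - 4q_i - 2q_j = 0.
With identical firms every q_j equals q_i, so q_j = q_i and 132 = 6q_i, giving q_i = 22.
Total output Q = 44, so price P = 238 - 2·44 = 150.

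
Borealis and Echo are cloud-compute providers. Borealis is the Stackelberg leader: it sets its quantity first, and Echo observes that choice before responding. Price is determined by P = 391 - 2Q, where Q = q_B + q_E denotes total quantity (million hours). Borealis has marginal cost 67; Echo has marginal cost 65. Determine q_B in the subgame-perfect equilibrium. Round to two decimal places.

80.50

Solve by backward induction. Given q_B, the follower Echo maximises π_E = (391 - 2q_B - 2q_E)q_E - 65q_E.
∂π_E/∂q_E = 326 - 2q_B - 4q_E = 0 gives the reaction function q_E = (326 - 2q_B)/4.
The leader anticipates this reaction. Substituting into P = 391 - 2Q gives P = 228 - q_B, so π_B = (228 - q_B)q_B - 67q_B.
Leader FOC: 161 - 2q_B = 0, so q_B = 161/2.
Then q_E = (326 - 2·(161/2))/4 = 165/4.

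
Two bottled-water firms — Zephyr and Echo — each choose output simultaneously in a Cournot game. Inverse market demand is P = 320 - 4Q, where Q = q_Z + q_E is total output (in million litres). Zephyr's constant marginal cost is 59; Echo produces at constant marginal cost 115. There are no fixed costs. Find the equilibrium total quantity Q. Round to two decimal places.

Zephyr's profit: π_Z = (320 - 4Q)q_Z - (59q_Z). Setting ∂π_Z/∂q_Z = 0: 261 - 8q_Z - 4(q_E) = 0.
Echo's first-order condition: 205 - 8q_E - 4(q_Z) = 0.
So q_Z = (261 - 4q_E)/8 and q_E = (205 - 4q_Z)/8.
Solving the pair: q_Z = 317/12, q_E = 149/12.
Total output Q = 317/12 + 149/12 = 233/6.

38.83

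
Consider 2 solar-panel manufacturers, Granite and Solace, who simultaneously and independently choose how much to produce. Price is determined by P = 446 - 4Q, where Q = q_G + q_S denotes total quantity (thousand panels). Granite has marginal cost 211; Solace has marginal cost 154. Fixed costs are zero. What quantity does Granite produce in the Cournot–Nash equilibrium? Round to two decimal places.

Granite's profit: π_G = (446 - 4Q)q_G - (211q_G). Setting ∂π_G/∂q_G = 0: 235 - 8q_G - 4(q_S) = 0.
Solace's profit: π_S = (446 - 4Q)q_S - (154q_S). Setting ∂π_S/∂q_S = 0: 292 - 8q_S - 4(q_G) = 0.
Rearranging gives the reaction functions q_G = (235 - 4q_S)/8 and q_S = (292 - 4q_G)/8.
Solving the pair: q_G = 89/6, q_S = 349/12.

14.83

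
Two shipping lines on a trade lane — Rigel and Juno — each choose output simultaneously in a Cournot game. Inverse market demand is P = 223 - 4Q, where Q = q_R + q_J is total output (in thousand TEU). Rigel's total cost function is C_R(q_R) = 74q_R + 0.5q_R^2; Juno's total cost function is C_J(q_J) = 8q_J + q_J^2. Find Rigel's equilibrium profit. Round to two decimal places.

326.16

Rigel's profit: π_R = (223 - 4Q)q_R - (74q_R + (1/2)q_R²). Setting ∂π_R/∂q_R = 0: 149 - 9q_R - 4(q_J) = 0.
Juno's profit: π_J = (223 - 4Q)q_J - (8q_J + q_J²). Setting ∂π_J/∂q_J = 0: 215 - 10q_J - 4(q_R) = 0.
So q_R = (149 - 4q_J)/9 and q_J = (215 - 4q_R)/10.
Solving the pair: q_R = 315/37, q_J = 1339/74.
Price P = 223 - 4·(1969/74) = 116.5676.
Rigel's profit: 116.5676·(315/37) - 74·(315/37) - (1/2)(315/37)² = 326.1596.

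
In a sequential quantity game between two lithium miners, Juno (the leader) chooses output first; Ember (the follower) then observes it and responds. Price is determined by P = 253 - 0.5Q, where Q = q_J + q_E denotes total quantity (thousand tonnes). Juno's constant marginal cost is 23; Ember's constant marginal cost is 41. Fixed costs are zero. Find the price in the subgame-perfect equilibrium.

85

Solve by backward induction. Given q_J, the follower Ember maximises π_E = (253 - (1/2)q_J - (1/2)q_E)q_E - 41q_E.
∂π_E/∂q_E = 212 - (1/2)q_J - q_E = 0 gives the reaction function q_E = (212 - (1/2)q_J).
The leader anticipates this reaction. Substituting into P = 253 - 0.5Q gives P = 147 - (1/4)q_J, so π_J = (147 - (1/4)q_J)q_J - 23q_J.
The leader's first-order condition 124 - (1/2)q_J = 0 yields q_J = 248.
Then q_E = (212 - (1/2)·248) = 88.
Total output Q = 336, so price P = 253 - (1/2)·336 = 85.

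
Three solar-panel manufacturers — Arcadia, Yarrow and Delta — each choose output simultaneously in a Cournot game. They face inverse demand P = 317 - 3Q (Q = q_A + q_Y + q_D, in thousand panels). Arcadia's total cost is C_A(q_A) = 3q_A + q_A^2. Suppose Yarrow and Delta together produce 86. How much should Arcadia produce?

7

With rivals' combined output fixed at 86, Arcadia's profit is π_A = (317 - 3·86 - 3q_A)q_A - (3q_A + q_A²) = (59 - 3q_A)q_A - (3q_A + q_A²).
∂π_A/∂q_A = 56 - 8q_A = 0, so q_A = 7.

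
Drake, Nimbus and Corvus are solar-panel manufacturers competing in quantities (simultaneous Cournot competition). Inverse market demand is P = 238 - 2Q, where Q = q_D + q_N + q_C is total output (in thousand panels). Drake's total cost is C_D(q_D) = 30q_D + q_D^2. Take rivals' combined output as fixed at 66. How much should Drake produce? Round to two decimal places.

12.67

With rivals' combined output fixed at 66, Drake's profit is π_D = (238 - 2·66 - 2q_D)q_D - (30q_D + q_D²) = (106 - 2q_D)q_D - (30q_D + q_D²).
∂π_D/∂q_D = 76 - 6q_D = 0, so q_D = 38/3.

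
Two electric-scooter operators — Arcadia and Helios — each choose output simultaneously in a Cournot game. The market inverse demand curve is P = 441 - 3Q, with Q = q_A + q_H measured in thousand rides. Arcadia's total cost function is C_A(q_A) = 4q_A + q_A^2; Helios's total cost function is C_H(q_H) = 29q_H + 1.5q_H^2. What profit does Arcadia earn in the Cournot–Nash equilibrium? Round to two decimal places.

Arcadia's profit: π_A = (441 - 3Q)q_A - (4q_A + q_A²). Setting ∂π_A/∂q_A = 0: 437 - 8q_A - 3(q_H) = 0.
Helios's first-order condition: 412 - 9q_H - 3(q_A) = 0.
Rearranging gives the reaction functions q_A = (437 - 3q_H)/8 and q_H = (412 - 3q_A)/9.
Solving the pair: q_A = 899/21, q_H = 1985/63.
Price P = 441 - 3·74.3175 = 218.0476.
Arcadia's profit: 218.0476·(899/21) - 4·(899/21) - (899/21)² = 7330.6213.

7330.62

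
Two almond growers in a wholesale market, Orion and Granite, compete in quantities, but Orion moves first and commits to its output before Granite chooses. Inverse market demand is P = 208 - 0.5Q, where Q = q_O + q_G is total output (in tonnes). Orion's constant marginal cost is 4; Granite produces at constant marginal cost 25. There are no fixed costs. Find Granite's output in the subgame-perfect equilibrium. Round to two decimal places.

70.50

The follower Granite best-responds to any q_O: π_G = (208 - 0.5Q)q_G - 25q_G.
Follower FOC: 183 - (1/2)q_O - q_G = 0, so q_G(q_O) = (183 - (1/2)q_O).
Orion substitutes q_G(q_O) into its own profit: π_O = q_O(208 - (1/2)q_O - (183 - (1/2)q_O)/2) - 4q_O = (233/2 - (1/4)q_O)q_O - 4q_O.
Maximising: ∂π_O/∂q_O = 225/2 - (1/2)q_O = 0, giving q_O = 225.
Then q_G = (183 - (1/2)·225) = 141/2.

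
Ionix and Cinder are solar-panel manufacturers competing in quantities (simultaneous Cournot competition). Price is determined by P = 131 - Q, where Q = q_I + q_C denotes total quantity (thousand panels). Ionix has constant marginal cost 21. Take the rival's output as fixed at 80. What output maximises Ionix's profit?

15

With the rival's output fixed at 80, Ionix's profit is π_I = (131 - 80 - q_I)q_I - (21q_I) = (51 - q_I)q_I - (21q_I).
∂π_I/∂q_I = 30 - 2q_I = 0, so q_I = 15.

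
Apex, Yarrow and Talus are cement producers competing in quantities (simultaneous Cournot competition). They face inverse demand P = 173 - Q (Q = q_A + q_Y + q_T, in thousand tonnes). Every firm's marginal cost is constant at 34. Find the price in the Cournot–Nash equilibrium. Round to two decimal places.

A representative firm's profit is π_i = q_i(173 - Q) - 34q_i.
First-order condition (treating rivals' output as given): 139 - 2q_i - Σ_{j≠i} q_j = 0.
With identical firms every q_j equals q_i, so Σ_{j≠i} q_j = 2q_i and 139 = 4q_i, giving q_i = 139/4.
Total output Q = 417/4, so price P = 173 - 417/4 = 275/4.

68.75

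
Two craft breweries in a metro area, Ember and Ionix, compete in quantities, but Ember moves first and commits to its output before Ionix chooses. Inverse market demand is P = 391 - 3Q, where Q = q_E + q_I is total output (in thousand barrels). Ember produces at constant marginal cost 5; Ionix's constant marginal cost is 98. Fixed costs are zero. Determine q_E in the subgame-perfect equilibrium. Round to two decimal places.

79.83

The follower Ionix best-responds to any q_E: π_I = (391 - 3Q)q_I - 98q_I.
Follower FOC: 293 - 3q_E - 6q_I = 0, so q_I(q_E) = (293 - 3q_E)/6.
Ember substitutes q_I(q_E) into its own profit: π_E = q_E(391 - 3q_E - (293 - 3q_E)/2) - 5q_E = (489/2 - (3/2)q_E)q_E - 5q_E.
Leader FOC: 479/2 - 3q_E = 0, so q_E = 479/6.
Then q_I = (293 - 3·(479/6))/6 = 107/12.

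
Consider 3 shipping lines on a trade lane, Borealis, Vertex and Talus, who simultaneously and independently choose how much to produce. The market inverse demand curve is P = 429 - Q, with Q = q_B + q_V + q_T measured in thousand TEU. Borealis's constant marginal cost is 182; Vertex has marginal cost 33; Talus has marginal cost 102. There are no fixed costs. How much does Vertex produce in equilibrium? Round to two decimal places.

Borealis's profit: π_B = (429 - Q)q_B - (182q_B). Setting ∂π_B/∂q_B = 0: 247 - 2q_B - (q_V + q_T) = 0.
Vertex's first-order condition: 396 - 2q_V - (q_B + q_T) = 0.
Talus's profit: π_T = (429 - Q)q_T - (102q_T). Setting ∂π_T/∂q_T = 0: 327 - 2q_T - (q_B + q_V) = 0.
Adding the 3 first-order conditions: 970 − 4Q = 0, so Q = 485/2.
Back-substituting: q_B = (247 − 485/2) = 9/2, q_V = (396 − 485/2) = 307/2, q_T = (327 − 485/2) = 169/2.

153.50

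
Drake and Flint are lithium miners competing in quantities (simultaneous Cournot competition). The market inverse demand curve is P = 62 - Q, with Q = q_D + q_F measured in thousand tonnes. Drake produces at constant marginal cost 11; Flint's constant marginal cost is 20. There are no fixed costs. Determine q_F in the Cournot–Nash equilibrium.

11

Drake's profit: π_D = (62 - Q)q_D - (11q_D). Setting ∂π_D/∂q_D = 0: 51 - 2q_D - (q_F) = 0.
Flint's first-order condition: 42 - 2q_F - (q_D) = 0.
Best responses: q_D = (51 - q_F)/2, q_F = (42 - q_D)/2.
Substituting one into the other gives q_D = 20 and q_F = 11.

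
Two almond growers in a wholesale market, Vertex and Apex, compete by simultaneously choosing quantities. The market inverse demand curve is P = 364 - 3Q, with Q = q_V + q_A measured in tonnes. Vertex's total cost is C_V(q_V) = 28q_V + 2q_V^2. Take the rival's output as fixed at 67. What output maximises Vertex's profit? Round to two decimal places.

With the rival's output fixed at 67, Vertex's profit is π_V = (364 - 3·67 - 3q_V)q_V - (28q_V + 2q_V²) = (163 - 3q_V)q_V - (28q_V + 2q_V²).
∂π_V/∂q_V = 135 - 10q_V = 0, so q_V = 27/2.

13.50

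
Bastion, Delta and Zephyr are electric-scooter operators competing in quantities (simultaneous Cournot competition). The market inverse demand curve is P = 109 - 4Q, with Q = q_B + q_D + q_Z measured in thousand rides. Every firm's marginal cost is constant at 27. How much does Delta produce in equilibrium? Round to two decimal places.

5.13

A representative firm's profit is π_i = q_i(109 - 4Q) - 27q_i.
Setting ∂π_i/∂q_i = 0 with rivals' quantities fixed: 82 - 8q_i - 4·Σ_{j≠i} q_j = 0.
By symmetry each firm produces the same amount; substituting Σ_{j≠i} q_j = 2q_i yields q_i = 82/16 = 41/8.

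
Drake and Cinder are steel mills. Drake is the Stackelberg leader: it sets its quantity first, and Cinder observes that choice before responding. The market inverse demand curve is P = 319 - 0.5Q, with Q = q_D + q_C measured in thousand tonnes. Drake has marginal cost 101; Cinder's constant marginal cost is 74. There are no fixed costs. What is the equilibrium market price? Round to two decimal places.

Solve by backward induction. Given q_D, the follower Cinder maximises π_C = (319 - (1/2)q_D - (1/2)q_C)q_C - 74q_C.
Follower FOC: 245 - (1/2)q_D - q_C = 0, so q_C(q_D) = (245 - (1/2)q_D).
The leader anticipates this reaction. Substituting into P = 319 - 0.5Q gives P = 393/2 - (1/4)q_D, so π_D = (393/2 - (1/4)q_D)q_D - 101q_D.
The leader's first-order condition 191/2 - (1/2)q_D = 0 yields q_D = 191.
Then q_C = (245 - (1/2)·191) = 299/2.
Total output Q = 681/2, so price P = 319 - (1/2)·(681/2) = 595/4.

148.75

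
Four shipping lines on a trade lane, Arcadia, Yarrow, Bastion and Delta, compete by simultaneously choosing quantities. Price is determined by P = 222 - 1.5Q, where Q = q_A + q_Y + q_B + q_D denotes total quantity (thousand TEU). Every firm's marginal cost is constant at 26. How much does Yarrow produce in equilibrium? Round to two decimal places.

26.13

A representative firm's profit is π_i = q_i(222 - 1.5Q) - 26q_i.
First-order condition (treating rivals' output as given): 196 - 3q_i - (3/2)·Σ_{j≠i} q_j = 0.
With identical firms every q_j equals q_i, so Σ_{j≠i} q_j = 3q_i and 196 = (15/2)q_i, giving q_i = 392/15.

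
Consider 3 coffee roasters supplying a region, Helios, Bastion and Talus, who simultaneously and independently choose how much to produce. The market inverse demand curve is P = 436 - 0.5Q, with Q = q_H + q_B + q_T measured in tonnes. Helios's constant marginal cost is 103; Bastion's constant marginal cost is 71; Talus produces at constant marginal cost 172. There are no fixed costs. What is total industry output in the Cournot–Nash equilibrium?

Helios's profit: π_H = (436 - 0.5Q)q_H - (103q_H). Setting ∂π_H/∂q_H = 0: 333 - q_H - (1/2)(q_B + q_T) = 0.
Bastion's first-order condition: 365 - q_B - (1/2)(q_H + q_T) = 0.
Talus's profit: π_T = (436 - 0.5Q)q_T - (172q_T). Setting ∂π_T/∂q_T = 0: 264 - q_T - (1/2)(q_H + q_B) = 0.
Adding the 3 conditions: 962 − Q − Q = 0, i.e. Q = 481.
Back-substituting: q_H = (333 − 481/2)/(1/2) = 185, q_B = (365 − 481/2)/(1/2) = 249, q_T = (264 − 481/2)/(1/2) = 47.
Total output Q = 185 + 249 + 47 = 481.

481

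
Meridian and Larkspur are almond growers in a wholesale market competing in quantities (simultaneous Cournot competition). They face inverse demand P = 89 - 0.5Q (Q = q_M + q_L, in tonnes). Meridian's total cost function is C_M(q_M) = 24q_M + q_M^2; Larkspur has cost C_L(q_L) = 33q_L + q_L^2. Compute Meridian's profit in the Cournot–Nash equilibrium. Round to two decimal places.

Meridian's profit: π_M = (89 - 0.5Q)q_M - (24q_M + q_M²). Setting ∂π_M/∂q_M = 0: 65 - 3q_M - (1/2)(q_L) = 0.
Larkspur's profit: π_L = (89 - 0.5Q)q_L - (33q_L + q_L²). Setting ∂π_L/∂q_L = 0: 56 - 3q_L - (1/2)(q_M) = 0.
Best responses: q_M = (65 - (1/2)q_L)/3, q_L = (56 - (1/2)q_M)/3.
Solving the pair: q_M = 668/35, q_L = 542/35.
Price P = 89 - (1/2)·(242/7) = 502/7.
Meridian's profit: (502/7)·(668/35) - 24·(668/35) - (668/35)² = 546.3967.

546.40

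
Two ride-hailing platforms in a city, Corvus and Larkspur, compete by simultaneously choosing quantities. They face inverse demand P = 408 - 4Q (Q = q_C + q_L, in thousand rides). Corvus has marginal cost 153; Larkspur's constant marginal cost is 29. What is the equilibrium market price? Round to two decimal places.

196.67

Corvus's profit: π_C = (408 - 4Q)q_C - (153q_C). Setting ∂π_C/∂q_C = 0: 255 - 8q_C - 4(q_L) = 0.
Larkspur's profit: π_L = (408 - 4Q)q_L - (29q_L). Setting ∂π_L/∂q_L = 0: 379 - 8q_L - 4(q_C) = 0.
So q_C = (255 - 4q_L)/8 and q_L = (379 - 4q_C)/8.
Solving the pair: q_C = 131/12, q_L = 503/12.
Total output Q = 317/6, so price P = 408 - 4·(317/6) = 590/3.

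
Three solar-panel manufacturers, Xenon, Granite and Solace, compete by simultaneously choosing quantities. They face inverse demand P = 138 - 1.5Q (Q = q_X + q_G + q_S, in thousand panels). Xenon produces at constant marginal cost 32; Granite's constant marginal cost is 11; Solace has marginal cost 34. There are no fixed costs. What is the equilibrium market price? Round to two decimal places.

53.75

Xenon's profit: π_X = (138 - 1.5Q)q_X - (32q_X). Setting ∂π_X/∂q_X = 0: 106 - 3q_X - (3/2)(q_G + q_S) = 0.
Granite's profit: π_G = (138 - 1.5Q)q_G - (11q_G). Setting ∂π_G/∂q_G = 0: 127 - 3q_G - (3/2)(q_X + q_S) = 0.
Solace's first-order condition: 104 - 3q_S - (3/2)(q_X + q_G) = 0.
Summing all 3 equations gives 337 − 6Q = 0, hence Q = 337/6.
Back-substituting: q_X = (106 − 337/4)/(3/2) = 29/2, q_G = (127 − 337/4)/(3/2) = 57/2, q_S = (104 − 337/4)/(3/2) = 79/6.
Total output Q = 337/6, so price P = 138 - (3/2)·(337/6) = 215/4.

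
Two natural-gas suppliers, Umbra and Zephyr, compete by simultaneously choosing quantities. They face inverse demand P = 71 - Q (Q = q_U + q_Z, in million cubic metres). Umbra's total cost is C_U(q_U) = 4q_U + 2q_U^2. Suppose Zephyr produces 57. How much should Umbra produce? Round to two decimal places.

With the rival's output fixed at 57, Umbra's profit is π_U = (71 - 57 - q_U)q_U - (4q_U + 2q_U²) = (14 - q_U)q_U - (4q_U + 2q_U²).
∂π_U/∂q_U = 10 - 6q_U = 0, so q_U = 5/3.

1.67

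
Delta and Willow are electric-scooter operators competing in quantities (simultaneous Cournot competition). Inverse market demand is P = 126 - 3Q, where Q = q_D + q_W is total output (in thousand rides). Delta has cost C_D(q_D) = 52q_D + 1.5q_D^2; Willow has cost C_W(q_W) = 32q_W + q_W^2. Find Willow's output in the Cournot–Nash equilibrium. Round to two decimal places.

Delta's profit: π_D = (126 - 3Q)q_D - (52q_D + (3/2)q_D²). Setting ∂π_D/∂q_D = 0: 74 - 9q_D - 3(q_W) = 0.
Willow's profit: π_W = (126 - 3Q)q_W - (32q_W + q_W²). Setting ∂π_W/∂q_W = 0: 94 - 8q_W - 3(q_D) = 0.
Rearranging gives the reaction functions q_D = (74 - 3q_W)/9 and q_W = (94 - 3q_D)/8.
Substituting one into the other gives q_D = 310/63 and q_W = 208/21.

9.90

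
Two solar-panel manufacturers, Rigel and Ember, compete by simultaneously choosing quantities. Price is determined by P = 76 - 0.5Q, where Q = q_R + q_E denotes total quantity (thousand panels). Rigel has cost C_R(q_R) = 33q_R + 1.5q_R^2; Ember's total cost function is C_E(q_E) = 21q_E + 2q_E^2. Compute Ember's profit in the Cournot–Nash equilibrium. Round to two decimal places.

Rigel's profit: π_R = (76 - 0.5Q)q_R - (33q_R + (3/2)q_R²). Setting ∂π_R/∂q_R = 0: 43 - 4q_R - (1/2)(q_E) = 0.
Ember's first-order condition: 55 - 5q_E - (1/2)(q_R) = 0.
Best responses: q_R = (43 - (1/2)q_E)/4, q_E = (55 - (1/2)q_R)/5.
Substituting one into the other gives q_R = 750/79 and q_E = 794/79.
Price P = 76 - (1/2)·(1544/79) = 66.2278.
Ember's profit: 66.2278·(794/79) - 21·(794/79) - 2(794/79)² = 252.5381.

252.54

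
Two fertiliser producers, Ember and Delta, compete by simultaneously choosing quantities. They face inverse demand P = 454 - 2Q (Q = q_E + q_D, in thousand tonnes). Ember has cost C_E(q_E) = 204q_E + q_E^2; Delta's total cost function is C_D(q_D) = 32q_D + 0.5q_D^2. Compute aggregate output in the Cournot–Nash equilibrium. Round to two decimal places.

Ember's profit: π_E = (454 - 2Q)q_E - (204q_E + q_E²). Setting ∂π_E/∂q_E = 0: 250 - 6q_E - 2(q_D) = 0.
Delta's profit: π_D = (454 - 2Q)q_D - (32q_D + (1/2)q_D²). Setting ∂π_D/∂q_D = 0: 422 - 5q_D - 2(q_E) = 0.
Best responses: q_E = (250 - 2q_D)/6, q_D = (422 - 2q_E)/5.
Solving the pair: q_E = 203/13, q_D = 1016/13.
Total output Q = 203/13 + 1016/13 = 1219/13.

93.77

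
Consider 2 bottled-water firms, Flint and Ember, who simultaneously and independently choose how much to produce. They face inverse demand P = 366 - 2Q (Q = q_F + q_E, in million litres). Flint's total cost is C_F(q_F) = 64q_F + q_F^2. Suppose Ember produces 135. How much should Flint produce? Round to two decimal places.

5.33

With the rival's output fixed at 135, Flint's profit is π_F = (366 - 2·135 - 2q_F)q_F - (64q_F + q_F²) = (96 - 2q_F)q_F - (64q_F + q_F²).
∂π_F/∂q_F = 32 - 6q_F = 0, so q_F = 16/3.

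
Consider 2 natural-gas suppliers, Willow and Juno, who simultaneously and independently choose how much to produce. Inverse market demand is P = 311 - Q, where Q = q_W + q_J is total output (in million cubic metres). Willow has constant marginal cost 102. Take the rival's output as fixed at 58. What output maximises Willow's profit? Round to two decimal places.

With the rival's output fixed at 58, Willow's profit is π_W = (311 - 58 - q_W)q_W - (102q_W) = (253 - q_W)q_W - (102q_W).
∂π_W/∂q_W = 151 - 2q_W = 0, so q_W = 151/2.

75.50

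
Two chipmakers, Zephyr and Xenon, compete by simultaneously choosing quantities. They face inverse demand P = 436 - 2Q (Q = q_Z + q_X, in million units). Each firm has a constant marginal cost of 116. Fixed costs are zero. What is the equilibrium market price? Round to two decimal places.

222.67

Each firm earns π_i = (436 - 2Q)q_i - 116q_i.
First-order condition (treating rivals' output as given): 320 - 4q_i - 2q_j = 0.
By symmetry each firm produces the same amount; substituting q_j = q_i yields q_i = 320/6 = 160/3.
Total output Q = 320/3, so price P = 436 - 2·(320/3) = 668/3.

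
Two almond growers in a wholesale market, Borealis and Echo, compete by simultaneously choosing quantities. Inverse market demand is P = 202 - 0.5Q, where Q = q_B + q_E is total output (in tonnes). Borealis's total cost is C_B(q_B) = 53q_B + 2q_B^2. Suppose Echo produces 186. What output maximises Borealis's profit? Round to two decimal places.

With the rival's output fixed at 186, Borealis's profit is π_B = (202 - (1/2)·186 - (1/2)q_B)q_B - (53q_B + 2q_B²) = (109 - (1/2)q_B)q_B - (53q_B + 2q_B²).
∂π_B/∂q_B = 56 - 5q_B = 0, so q_B = 56/5.

11.20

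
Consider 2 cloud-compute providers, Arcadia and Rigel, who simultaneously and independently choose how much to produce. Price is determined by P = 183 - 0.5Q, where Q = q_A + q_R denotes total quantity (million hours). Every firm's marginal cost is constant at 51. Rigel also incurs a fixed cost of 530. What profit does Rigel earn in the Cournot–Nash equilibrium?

A representative firm's profit is π_i = q_i(183 - 0.5Q) - 51q_i.
Setting ∂π_i/∂q_i = 0 with rivals' quantities fixed: 132 - q_i - (1/2)q_j = 0.
With identical firms every q_j equals q_i, so q_j = q_i and 132 = (3/2)q_i, giving q_i = 88.
Price P = 183 - (1/2)·176 = 95.
Rigel's profit: (95 - 51)·88 - 530 = 3342.

3342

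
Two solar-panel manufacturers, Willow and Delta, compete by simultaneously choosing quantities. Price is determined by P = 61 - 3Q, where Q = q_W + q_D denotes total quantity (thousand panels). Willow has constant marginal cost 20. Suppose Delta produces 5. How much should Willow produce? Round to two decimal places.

4.33

With the rival's output fixed at 5, Willow's profit is π_W = (61 - 3·5 - 3q_W)q_W - (20q_W) = (46 - 3q_W)q_W - (20q_W).
∂π_W/∂q_W = 26 - 6q_W = 0, so q_W = 13/3.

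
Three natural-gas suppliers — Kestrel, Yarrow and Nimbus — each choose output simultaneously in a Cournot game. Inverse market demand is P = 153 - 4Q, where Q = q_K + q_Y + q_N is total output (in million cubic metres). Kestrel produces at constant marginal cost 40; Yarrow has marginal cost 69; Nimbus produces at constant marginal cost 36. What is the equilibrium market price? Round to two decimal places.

74.50

Kestrel's profit: π_K = (153 - 4Q)q_K - (40q_K). Setting ∂π_K/∂q_K = 0: 113 - 8q_K - 4(q_Y + q_N) = 0.
Yarrow's profit: π_Y = (153 - 4Q)q_Y - (69q_Y). Setting ∂π_Y/∂q_Y = 0: 84 - 8q_Y - 4(q_K + q_N) = 0.
Nimbus's profit: π_N = (153 - 4Q)q_N - (36q_N). Setting ∂π_N/∂q_N = 0: 117 - 8q_N - 4(q_K + q_Y) = 0.
Summing all 3 equations gives 314 − 16Q = 0, hence Q = 157/8.
Back-substituting: q_K = (113 − 157/2)/4 = 69/8, q_Y = (84 − 157/2)/4 = 11/8, q_N = (117 − 157/2)/4 = 77/8.
Total output Q = 157/8, so price P = 153 - 4·(157/8) = 149/2.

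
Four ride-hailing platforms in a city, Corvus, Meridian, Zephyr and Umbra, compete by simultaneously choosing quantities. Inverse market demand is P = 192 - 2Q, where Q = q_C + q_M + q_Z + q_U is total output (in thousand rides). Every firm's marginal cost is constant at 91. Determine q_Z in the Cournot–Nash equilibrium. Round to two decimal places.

Each firm earns π_i = (192 - 2Q)q_i - 91q_i.
First-order condition (treating rivals' output as given): 101 - 4q_i - 2·Σ_{j≠i} q_j = 0.
With identical firms every q_j equals q_i, so Σ_{j≠i} q_j = 3q_i and 101 = 10q_i, giving q_i = 101/10.

10.10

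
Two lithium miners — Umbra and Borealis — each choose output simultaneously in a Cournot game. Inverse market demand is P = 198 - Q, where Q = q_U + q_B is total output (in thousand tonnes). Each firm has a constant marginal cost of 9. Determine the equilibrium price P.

A representative firm's profit is π_i = q_i(198 - Q) - 9q_i.
Setting ∂π_i/∂q_i = 0 with rivals' quantities fixed: 189 - 2q_i - q_j = 0.
With identical firms every q_j equals q_i, so q_j = q_i and 189 = 3q_i, giving q_i = 63.
Total output Q = 126, so price P = 198 - 126 = 72.

72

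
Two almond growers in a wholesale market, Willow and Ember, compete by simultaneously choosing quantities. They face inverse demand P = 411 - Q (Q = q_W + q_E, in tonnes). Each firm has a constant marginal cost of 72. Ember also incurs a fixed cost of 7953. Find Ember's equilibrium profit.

4816

A representative firm's profit is π_i = q_i(411 - Q) - 72q_i.
Setting ∂π_i/∂q_i = 0 with rivals' quantities fixed: 339 - 2q_i - q_j = 0.
By symmetry each firm produces the same amount; substituting q_j = q_i yields q_i = 339/3 = 113.
Price P = 411 - 226 = 185.
Ember's profit: (185 - 72)·113 - 7953 = 4816.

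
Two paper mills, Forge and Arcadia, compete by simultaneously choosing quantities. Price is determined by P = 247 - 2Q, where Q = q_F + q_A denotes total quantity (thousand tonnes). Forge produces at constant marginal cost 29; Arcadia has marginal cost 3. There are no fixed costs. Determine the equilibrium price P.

Forge's profit: π_F = (247 - 2Q)q_F - (29q_F). Setting ∂π_F/∂q_F = 0: 218 - 4q_F - 2(q_A) = 0.
Arcadia's profit: π_A = (247 - 2Q)q_A - (3q_A). Setting ∂π_A/∂q_A = 0: 244 - 4q_A - 2(q_F) = 0.
Best responses: q_F = (218 - 2q_A)/4, q_A = (244 - 2q_F)/4.
Substituting one into the other gives q_F = 32 and q_A = 45.
Total output Q = 77, so price P = 247 - 2·77 = 93.

93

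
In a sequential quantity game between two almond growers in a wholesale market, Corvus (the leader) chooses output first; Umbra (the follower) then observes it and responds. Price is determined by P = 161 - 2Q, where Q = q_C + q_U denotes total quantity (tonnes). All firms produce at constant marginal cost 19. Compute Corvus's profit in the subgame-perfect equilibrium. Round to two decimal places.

The follower Umbra best-responds to any q_C: π_U = (161 - 2Q)q_U - 19q_U.
∂π_U/∂q_U = 142 - 2q_C - 4q_U = 0 gives the reaction function q_U = (142 - 2q_C)/4.
The leader anticipates this reaction. Substituting into P = 161 - 2Q gives P = 90 - q_C, so π_C = (90 - q_C)q_C - 19q_C.
Leader FOC: 71 - 2q_C = 0, so q_C = 71/2.
Then q_U = (142 - 2·(71/2))/4 = 71/4.
Price P = 161 - 2·(213/4) = 109/2.
Corvus's profit: (109/2 - 19)·(71/2) = 1260.2500.

1260.25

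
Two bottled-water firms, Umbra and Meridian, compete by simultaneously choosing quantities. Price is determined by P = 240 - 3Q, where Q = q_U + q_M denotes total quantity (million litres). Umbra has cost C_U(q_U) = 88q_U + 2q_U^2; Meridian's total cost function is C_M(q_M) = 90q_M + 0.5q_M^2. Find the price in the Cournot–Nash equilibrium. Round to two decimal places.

158.46

Umbra's profit: π_U = (240 - 3Q)q_U - (88q_U + 2q_U²). Setting ∂π_U/∂q_U = 0: 152 - 10q_U - 3(q_M) = 0.
Meridian's first-order condition: 150 - 7q_M - 3(q_U) = 0.
So q_U = (152 - 3q_M)/10 and q_M = (150 - 3q_U)/7.
Substituting one into the other gives q_U = 614/61 and q_M = 1044/61.
Total output Q = 1658/61, so price P = 240 - 3·(1658/61) = 158.4590.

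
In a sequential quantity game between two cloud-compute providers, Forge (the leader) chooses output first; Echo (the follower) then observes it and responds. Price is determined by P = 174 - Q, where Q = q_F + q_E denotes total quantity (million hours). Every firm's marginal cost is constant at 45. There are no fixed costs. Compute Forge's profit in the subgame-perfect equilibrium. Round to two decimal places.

2080.13

Solve by backward induction. Given q_F, the follower Echo maximises π_E = (174 - q_F - q_E)q_E - 45q_E.
Follower FOC: 129 - q_F - 2q_E = 0, so q_E(q_F) = (129 - q_F)/2.
The leader anticipates this reaction. Substituting into P = 174 - Q gives P = 219/2 - (1/2)q_F, so π_F = (219/2 - (1/2)q_F)q_F - 45q_F.
The leader's first-order condition 129/2 - q_F = 0 yields q_F = 129/2.
Then q_E = (129 - 129/2)/2 = 129/4.
Price P = 174 - 387/4 = 309/4.
Forge's profit: (309/4 - 45)·(129/2) = 2080.1250.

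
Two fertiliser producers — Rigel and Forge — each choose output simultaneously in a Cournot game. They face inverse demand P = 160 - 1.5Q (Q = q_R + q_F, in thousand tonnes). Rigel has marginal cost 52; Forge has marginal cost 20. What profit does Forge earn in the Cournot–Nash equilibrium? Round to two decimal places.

Rigel's profit: π_R = (160 - 1.5Q)q_R - (52q_R). Setting ∂π_R/∂q_R = 0: 108 - 3q_R - (3/2)(q_F) = 0.
Forge's profit: π_F = (160 - 1.5Q)q_F - (20q_F). Setting ∂π_F/∂q_F = 0: 140 - 3q_F - (3/2)(q_R) = 0.
Best responses: q_R = (108 - (3/2)q_F)/3, q_F = (140 - (3/2)q_R)/3.
Substituting one into the other gives q_R = 152/9 and q_F = 344/9.
Price P = 160 - (3/2)·(496/9) = 232/3.
Forge's profit: (232/3 - 20)·(344/9) = 2191.4074.

2191.41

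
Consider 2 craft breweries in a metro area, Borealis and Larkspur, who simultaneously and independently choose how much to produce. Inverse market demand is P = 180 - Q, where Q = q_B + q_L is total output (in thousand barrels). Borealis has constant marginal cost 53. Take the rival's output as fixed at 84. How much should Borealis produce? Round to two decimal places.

21.50

With the rival's output fixed at 84, Borealis's profit is π_B = (180 - 84 - q_B)q_B - (53q_B) = (96 - q_B)q_B - (53q_B).
∂π_B/∂q_B = 43 - 2q_B = 0, so q_B = 43/2.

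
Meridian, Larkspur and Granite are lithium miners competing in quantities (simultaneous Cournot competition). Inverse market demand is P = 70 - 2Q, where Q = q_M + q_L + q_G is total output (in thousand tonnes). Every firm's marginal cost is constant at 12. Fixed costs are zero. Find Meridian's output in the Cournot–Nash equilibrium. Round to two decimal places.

7.25

A representative firm's profit is π_i = q_i(70 - 2Q) - 12q_i.
Setting ∂π_i/∂q_i = 0 with rivals' quantities fixed: 58 - 4q_i - 2·Σ_{j≠i} q_j = 0.
With identical firms every q_j equals q_i, so Σ_{j≠i} q_j = 2q_i and 58 = 8q_i, giving q_i = 29/4.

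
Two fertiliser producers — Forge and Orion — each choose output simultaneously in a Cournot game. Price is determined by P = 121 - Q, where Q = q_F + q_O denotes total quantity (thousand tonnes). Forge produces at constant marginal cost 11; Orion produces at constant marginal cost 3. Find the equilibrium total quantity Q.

Forge's profit: π_F = (121 - Q)q_F - (11q_F). Setting ∂π_F/∂q_F = 0: 110 - 2q_F - (q_O) = 0.
Orion's first-order condition: 118 - 2q_O - (q_F) = 0.
Rearranging gives the reaction functions q_F = (110 - q_O)/2 and q_O = (118 - q_F)/2.
Substituting one into the other gives q_F = 34 and q_O = 42.
Total output Q = 34 + 42 = 76.

76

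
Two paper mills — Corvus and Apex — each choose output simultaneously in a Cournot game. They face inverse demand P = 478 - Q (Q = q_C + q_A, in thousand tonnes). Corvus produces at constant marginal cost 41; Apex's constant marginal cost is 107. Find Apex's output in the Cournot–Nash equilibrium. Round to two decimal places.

Corvus's profit: π_C = (478 - Q)q_C - (41q_C). Setting ∂π_C/∂q_C = 0: 437 - 2q_C - (q_A) = 0.
Apex's first-order condition: 371 - 2q_A - (q_C) = 0.
Rearranging gives the reaction functions q_C = (437 - q_A)/2 and q_A = (371 - q_C)/2.
Solving the pair: q_C = 503/3, q_A = 305/3.

101.67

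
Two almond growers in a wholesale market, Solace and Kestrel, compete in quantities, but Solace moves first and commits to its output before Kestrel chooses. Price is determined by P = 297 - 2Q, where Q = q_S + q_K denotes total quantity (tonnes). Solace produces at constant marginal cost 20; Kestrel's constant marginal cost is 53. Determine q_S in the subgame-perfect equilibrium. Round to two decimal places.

77.50

Solve by backward induction. Given q_S, the follower Kestrel maximises π_K = (297 - 2q_S - 2q_K)q_K - 53q_K.
∂π_K/∂q_K = 244 - 2q_S - 4q_K = 0 gives the reaction function q_K = (244 - 2q_S)/4.
Solace substitutes q_K(q_S) into its own profit: π_S = q_S(297 - 2q_S - (244 - 2q_S)/2) - 20q_S = (175 - q_S)q_S - 20q_S.
The leader's first-order condition 155 - 2q_S = 0 yields q_S = 155/2.
Then q_K = (244 - 2·(155/2))/4 = 89/4.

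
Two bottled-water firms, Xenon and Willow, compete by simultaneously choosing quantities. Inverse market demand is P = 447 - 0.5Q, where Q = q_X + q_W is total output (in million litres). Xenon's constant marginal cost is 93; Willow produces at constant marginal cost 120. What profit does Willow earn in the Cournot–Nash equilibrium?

20000

Xenon's profit: π_X = (447 - 0.5Q)q_X - (93q_X). Setting ∂π_X/∂q_X = 0: 354 - q_X - (1/2)(q_W) = 0.
Willow's first-order condition: 327 - q_W - (1/2)(q_X) = 0.
So q_X = (354 - (1/2)q_W) and q_W = (327 - (1/2)q_X).
Solving the pair: q_X = 254, q_W = 200.
Price P = 447 - (1/2)·454 = 220.
Willow's profit: (220 - 120)·200 = 20000.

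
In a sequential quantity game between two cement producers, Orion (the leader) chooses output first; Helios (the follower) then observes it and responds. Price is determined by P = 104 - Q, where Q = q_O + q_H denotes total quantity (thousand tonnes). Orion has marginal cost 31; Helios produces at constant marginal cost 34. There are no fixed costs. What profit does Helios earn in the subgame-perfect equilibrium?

Solve by backward induction. Given q_O, the follower Helios maximises π_H = (104 - q_O - q_H)q_H - 34q_H.
Setting the follower's marginal profit to zero, 70 - q_O - 2q_H = 0, i.e. q_H = (70 - q_O)/2.
The leader anticipates this reaction. Substituting into P = 104 - Q gives P = 69 - (1/2)q_O, so π_O = (69 - (1/2)q_O)q_O - 31q_O.
Maximising: ∂π_O/∂q_O = 38 - q_O = 0, giving q_O = 38.
Then q_H = (70 - 38)/2 = 16.
Price P = 104 - 54 = 50.
Helios's profit: (50 - 34)·16 = 256.

256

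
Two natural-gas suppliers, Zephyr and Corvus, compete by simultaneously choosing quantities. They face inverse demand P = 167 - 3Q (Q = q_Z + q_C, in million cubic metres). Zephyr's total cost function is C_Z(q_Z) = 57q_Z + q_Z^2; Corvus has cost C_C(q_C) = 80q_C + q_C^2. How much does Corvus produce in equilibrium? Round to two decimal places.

6.65

Zephyr's profit: π_Z = (167 - 3Q)q_Z - (57q_Z + q_Z²). Setting ∂π_Z/∂q_Z = 0: 110 - 8q_Z - 3(q_C) = 0.
Corvus's profit: π_C = (167 - 3Q)q_C - (80q_C + q_C²). Setting ∂π_C/∂q_C = 0: 87 - 8q_C - 3(q_Z) = 0.
Best responses: q_Z = (110 - 3q_C)/8, q_C = (87 - 3q_Z)/8.
Solving the pair: q_Z = 619/55, q_C = 366/55.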